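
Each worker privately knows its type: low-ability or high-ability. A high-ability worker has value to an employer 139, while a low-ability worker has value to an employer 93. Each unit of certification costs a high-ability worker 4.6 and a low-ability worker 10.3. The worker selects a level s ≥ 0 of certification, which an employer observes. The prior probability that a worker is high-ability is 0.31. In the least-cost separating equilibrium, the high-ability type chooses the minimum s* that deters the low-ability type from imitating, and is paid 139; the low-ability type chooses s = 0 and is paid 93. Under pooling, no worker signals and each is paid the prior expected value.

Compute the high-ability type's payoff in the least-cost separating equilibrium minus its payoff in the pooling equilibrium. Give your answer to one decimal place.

11.2

Least-cost separating signal: s* solves 93 = 139 − 10.3·s*, so s* = (139 − 93)/10.3 ≈ 4.4660.
High-ability type's separating payoff: 139 − 4.6 × s* = 139 − 4.6 × (139 − 93)/10.3 = 139 − 211.6/10.3 ≈ 118.456.
Pooling payoff: 0.31 × 139 + 0.69 × 93 = 107.26.
Difference: 118.456 − 107.26 = 11.196, i.e. 11.2 to one decimal place.
The high-ability type prefers to separate.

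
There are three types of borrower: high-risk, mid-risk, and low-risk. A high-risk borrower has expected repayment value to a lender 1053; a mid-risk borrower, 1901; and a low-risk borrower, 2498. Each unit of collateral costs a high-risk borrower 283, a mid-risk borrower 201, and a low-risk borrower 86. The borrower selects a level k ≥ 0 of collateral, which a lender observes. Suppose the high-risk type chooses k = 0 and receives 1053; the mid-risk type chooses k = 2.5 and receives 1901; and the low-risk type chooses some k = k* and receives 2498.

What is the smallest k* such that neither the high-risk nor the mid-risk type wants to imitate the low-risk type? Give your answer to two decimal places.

5.47

Mid-risk type (on-path payoff 1901 − 201×2.5 = 1398.5) won't mimic when 1398.5 ≥ 2498 − 201·k*, i.e. k* ≥ 5.47.
High-risk type (on-path payoff 1053) won't mimic when 1053 ≥ 2498 − 283·k*, i.e. k* ≥ 5.11.
Both must hold, so k* = max(5.11, 5.47) = 5.47. The mid-risk type's constraint binds.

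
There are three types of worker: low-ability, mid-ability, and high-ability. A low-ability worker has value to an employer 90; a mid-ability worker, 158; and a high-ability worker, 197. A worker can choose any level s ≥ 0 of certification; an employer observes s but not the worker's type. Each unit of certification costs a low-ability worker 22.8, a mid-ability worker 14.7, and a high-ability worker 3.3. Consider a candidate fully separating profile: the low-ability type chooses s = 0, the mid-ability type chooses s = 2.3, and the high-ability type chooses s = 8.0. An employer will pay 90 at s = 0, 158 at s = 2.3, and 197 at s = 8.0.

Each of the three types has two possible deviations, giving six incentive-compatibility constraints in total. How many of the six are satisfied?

Mid-ability (own payoff 158 − 14.7×2.3 = 124.19): to s=0 gives 90 → no gain ✓; to s=8.0 gives 197 − 14.7×8.0 = 79.4 → no gain ✓.
Low-ability (own payoff 90): to s=2.3 gives 158 − 22.8×2.3 = 105.56 → profitable ✗; to s=8.0 gives 197 − 22.8×8.0 = 14.6 → no gain ✓.
High-ability (own payoff 197 − 3.3×8.0 = 170.6): to s=0 gives 90 → no gain ✓; to s=2.3 gives 158 − 3.3×2.3 = 150.41 → no gain ✓.
5 of the 6 constraints hold; not an equilibrium.

5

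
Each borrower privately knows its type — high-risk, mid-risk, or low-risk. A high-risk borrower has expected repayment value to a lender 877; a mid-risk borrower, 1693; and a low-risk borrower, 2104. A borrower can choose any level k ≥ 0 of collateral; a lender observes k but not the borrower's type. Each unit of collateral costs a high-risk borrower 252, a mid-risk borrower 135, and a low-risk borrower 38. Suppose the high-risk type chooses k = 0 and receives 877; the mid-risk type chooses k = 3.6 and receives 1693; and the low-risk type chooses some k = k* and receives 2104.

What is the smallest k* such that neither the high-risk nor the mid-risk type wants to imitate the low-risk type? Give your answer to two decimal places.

Mid-risk type (on-path payoff 1693 − 135×3.6 = 1207) won't mimic when 1207 ≥ 2104 − 135·k*, i.e. k* ≥ 6.64.
High-risk type (on-path payoff 877) won't mimic when 877 ≥ 2104 − 252·k*, i.e. k* ≥ 4.87.
Both must hold, so k* = max(4.87, 6.64) = 6.64. The mid-risk type's constraint binds.

6.64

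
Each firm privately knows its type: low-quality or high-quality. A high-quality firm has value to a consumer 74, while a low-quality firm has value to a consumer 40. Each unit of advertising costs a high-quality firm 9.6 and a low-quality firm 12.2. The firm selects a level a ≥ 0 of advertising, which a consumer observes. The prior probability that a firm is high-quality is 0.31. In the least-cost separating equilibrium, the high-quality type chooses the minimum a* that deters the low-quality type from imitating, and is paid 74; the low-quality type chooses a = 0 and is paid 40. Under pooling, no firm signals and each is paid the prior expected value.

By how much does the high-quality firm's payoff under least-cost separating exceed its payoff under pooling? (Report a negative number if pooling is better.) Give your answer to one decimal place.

Least-cost separating signal: a* solves 40 = 74 − 12.2·a*, so a* = (74 − 40)/12.2 ≈ 2.7869.
High-quality type's separating payoff: 74 − 9.6 × a* = 74 − 9.6 × (74 − 40)/12.2 = 74 − 326.4/12.2 ≈ 47.246.
Pooling payoff: 0.31 × 74 + 0.69 × 40 = 50.54.
Difference: 47.246 − 50.54 = -3.294, i.e. -3.3 to one decimal place.
The high-quality type would prefer the pooling outcome.

-3.3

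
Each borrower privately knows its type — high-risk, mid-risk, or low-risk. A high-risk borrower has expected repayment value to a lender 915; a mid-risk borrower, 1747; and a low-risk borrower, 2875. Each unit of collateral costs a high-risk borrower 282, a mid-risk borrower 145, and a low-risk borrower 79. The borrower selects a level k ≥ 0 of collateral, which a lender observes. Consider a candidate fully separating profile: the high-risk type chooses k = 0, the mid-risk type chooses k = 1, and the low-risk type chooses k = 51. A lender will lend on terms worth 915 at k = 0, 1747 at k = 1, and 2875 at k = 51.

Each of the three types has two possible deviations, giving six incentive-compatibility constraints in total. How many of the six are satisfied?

3

Low-risk (own payoff 2875 − 79×51 = -1154): to k=0 gives 915 → profitable ✗; to k=1 gives 1747 − 79×1 = 1668 → profitable ✗.
Mid-risk (own payoff 1747 − 145×1 = 1602): to k=0 gives 915 → no gain ✓; to k=51 gives 2875 − 145×51 = -4520 → no gain ✓.
High-risk (own payoff 915): to k=1 gives 1747 − 282×1 = 1465 → profitable ✗; to k=51 gives 2875 − 282×51 = -11507 → no gain ✓.
3 of the 6 constraints hold; not an equilibrium.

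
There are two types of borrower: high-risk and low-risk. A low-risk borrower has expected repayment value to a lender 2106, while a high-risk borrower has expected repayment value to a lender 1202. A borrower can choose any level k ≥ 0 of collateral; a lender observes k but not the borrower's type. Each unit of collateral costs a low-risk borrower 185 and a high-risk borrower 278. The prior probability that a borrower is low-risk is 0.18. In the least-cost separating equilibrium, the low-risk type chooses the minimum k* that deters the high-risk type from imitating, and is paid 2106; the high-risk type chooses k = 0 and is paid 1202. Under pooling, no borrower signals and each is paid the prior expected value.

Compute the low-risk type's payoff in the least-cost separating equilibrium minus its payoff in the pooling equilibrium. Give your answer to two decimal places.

139.70

Least-cost separating signal: k* solves 1202 = 2106 − 278·k*, so k* = (2106 − 1202)/278 ≈ 3.2518.
Low-risk type's separating payoff: 2106 − 185 × k* = 2106 − 185 × (2106 − 1202)/278 = 2106 − 167240/278 ≈ 1504.4173.
Pooling payoff: 0.18 × 2106 + 0.82 × 1202 = 1364.72.
Difference: 1504.4173 − 1364.72 = 139.6973, i.e. 139.70 to two decimal places.
The low-risk type prefers to separate.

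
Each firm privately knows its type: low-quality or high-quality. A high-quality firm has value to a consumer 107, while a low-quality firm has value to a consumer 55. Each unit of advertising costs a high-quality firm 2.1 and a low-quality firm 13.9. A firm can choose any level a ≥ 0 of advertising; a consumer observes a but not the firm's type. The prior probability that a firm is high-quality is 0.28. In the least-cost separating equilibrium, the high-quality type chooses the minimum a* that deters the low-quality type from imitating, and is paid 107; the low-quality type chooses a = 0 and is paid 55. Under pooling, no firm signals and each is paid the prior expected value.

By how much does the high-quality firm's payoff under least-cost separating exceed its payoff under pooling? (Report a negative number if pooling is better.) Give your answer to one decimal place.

29.6

Least-cost separating signal: a* solves 55 = 107 − 13.9·a*, so a* = (107 − 55)/13.9 ≈ 3.7410.
High-quality type's separating payoff: 107 − 2.1 × a* = 107 − 2.1 × (107 − 55)/13.9 = 107 − 109.2/13.9 ≈ 99.144.
Pooling payoff: 0.28 × 107 + 0.72 × 55 = 69.56.
Difference: 99.144 − 69.56 = 29.584, i.e. 29.6 to one decimal place.
The high-quality type prefers to separate.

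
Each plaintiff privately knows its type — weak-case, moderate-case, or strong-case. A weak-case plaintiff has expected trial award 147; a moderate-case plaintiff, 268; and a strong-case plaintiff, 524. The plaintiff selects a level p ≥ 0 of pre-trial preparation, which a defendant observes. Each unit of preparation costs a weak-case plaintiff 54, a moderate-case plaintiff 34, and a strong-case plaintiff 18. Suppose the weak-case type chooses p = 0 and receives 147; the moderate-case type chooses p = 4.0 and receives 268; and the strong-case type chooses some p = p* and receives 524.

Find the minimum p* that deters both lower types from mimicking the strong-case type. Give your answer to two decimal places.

Moderate-case type (on-path payoff 268 − 34×4.0 = 132) won't mimic when 132 ≥ 524 − 34·p*, i.e. p* ≥ 11.53.
Weak-case type (on-path payoff 147) won't mimic when 147 ≥ 524 − 54·p*, i.e. p* ≥ 6.98.
Both must hold, so p* = max(6.98, 11.53) = 11.53. The moderate-case type's constraint binds.

11.53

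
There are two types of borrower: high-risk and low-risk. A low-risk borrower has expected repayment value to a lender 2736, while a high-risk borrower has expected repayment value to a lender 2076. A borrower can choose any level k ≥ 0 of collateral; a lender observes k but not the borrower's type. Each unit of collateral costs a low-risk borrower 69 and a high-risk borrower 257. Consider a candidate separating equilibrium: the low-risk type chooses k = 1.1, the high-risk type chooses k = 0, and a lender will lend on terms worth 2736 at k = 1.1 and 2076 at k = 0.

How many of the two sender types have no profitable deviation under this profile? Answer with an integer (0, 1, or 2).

Low-risk type: signal → 2736 − 69 × 1.1 = 2660.1; deviate to 0 → 2076. IC holds (2660.1 ≥ 2076).
High-risk type: stay at 0 → 2076; mimic → 2736 − 257 × 1.1 = 2453.3. IC fails (2076 < 2453.3).
1 of 2 constraints hold, so this profile is not an equilibrium.

1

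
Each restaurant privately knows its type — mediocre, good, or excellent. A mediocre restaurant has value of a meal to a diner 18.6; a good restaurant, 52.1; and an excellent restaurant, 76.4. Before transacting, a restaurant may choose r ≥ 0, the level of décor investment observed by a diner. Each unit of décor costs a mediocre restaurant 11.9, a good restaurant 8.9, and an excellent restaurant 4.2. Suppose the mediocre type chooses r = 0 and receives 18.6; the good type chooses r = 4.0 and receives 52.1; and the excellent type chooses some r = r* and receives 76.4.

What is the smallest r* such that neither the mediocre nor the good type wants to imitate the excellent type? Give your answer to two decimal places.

Good type (on-path payoff 52.1 − 8.9×4.0 = 16.5) won't mimic when 16.5 ≥ 76.4 − 8.9·r*, i.e. r* ≥ 6.73.
Mediocre type (on-path payoff 18.6) won't mimic when 18.6 ≥ 76.4 − 11.9·r*, i.e. r* ≥ 4.86.
Both must hold, so r* = max(4.86, 6.73) = 6.73. The good type's constraint binds.

6.73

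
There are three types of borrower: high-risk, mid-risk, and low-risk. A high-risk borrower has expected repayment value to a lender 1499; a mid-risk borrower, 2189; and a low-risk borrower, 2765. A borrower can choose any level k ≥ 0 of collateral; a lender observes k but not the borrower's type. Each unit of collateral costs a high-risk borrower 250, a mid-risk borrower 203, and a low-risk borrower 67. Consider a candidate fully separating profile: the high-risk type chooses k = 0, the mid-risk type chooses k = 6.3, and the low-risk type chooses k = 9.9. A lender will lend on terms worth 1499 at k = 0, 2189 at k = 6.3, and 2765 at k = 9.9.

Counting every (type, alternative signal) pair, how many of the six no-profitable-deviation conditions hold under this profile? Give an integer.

5

Mid-risk (own payoff 2189 − 203×6.3 = 910.1): to k=0 gives 1499 → profitable ✗; to k=9.9 gives 2765 − 203×9.9 = 755.3 → no gain ✓.
Low-risk (own payoff 2765 − 67×9.9 = 2101.7): to k=0 gives 1499 → no gain ✓; to k=6.3 gives 2189 − 67×6.3 = 1766.9 → no gain ✓.
High-risk (own payoff 1499): to k=6.3 gives 2189 − 250×6.3 = 614 → no gain ✓; to k=9.9 gives 2765 − 250×9.9 = 290 → no gain ✓.
5 of the 6 constraints hold; not an equilibrium.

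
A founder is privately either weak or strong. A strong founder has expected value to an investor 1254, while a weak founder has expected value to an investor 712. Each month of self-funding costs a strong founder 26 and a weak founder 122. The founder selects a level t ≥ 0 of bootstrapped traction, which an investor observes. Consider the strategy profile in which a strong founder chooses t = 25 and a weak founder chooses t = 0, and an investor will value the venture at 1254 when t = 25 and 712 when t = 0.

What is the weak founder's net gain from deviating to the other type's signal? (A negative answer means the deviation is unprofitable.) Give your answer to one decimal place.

Playing t = 0 the weak founder receives 712.
Deviating to t = 25 brings payment 1254 at cost 122 × 25 = 3050, netting -1796.
Gain from deviating: -1796 − 712 = -2508.0.
The gain is negative, so the weak type's incentive-compatibility constraint is satisfied.

-2508.0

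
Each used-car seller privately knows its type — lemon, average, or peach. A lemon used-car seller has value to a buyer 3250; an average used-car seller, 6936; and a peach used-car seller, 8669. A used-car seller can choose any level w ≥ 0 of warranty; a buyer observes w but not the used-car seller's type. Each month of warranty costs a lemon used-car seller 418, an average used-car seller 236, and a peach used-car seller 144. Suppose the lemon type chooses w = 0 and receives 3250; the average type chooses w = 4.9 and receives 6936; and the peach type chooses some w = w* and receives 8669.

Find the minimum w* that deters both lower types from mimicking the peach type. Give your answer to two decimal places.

12.96

Average type (on-path payoff 6936 − 236×4.9 = 5779.6) won't mimic when 5779.6 ≥ 8669 − 236·w*, i.e. w* ≥ 12.24.
Lemon type (on-path payoff 3250) won't mimic when 3250 ≥ 8669 − 418·w*, i.e. w* ≥ 12.96.
Both must hold, so w* = max(12.96, 12.24) = 12.96. The lemon type's constraint binds.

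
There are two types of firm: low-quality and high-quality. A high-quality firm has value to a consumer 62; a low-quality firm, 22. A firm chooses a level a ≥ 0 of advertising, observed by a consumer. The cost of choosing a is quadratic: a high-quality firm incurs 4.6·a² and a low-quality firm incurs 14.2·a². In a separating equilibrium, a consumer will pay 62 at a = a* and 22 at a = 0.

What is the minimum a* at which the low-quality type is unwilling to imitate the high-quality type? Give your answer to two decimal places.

The low-quality type at a = 0 receives 22; imitating at a* yields 62 − 14.2·a*².
Indifference: 22 = 62 − 14.2·a*², so a*² = (62 − 22) / 14.2 ≈ 2.8169.
a* = √2.8169 ≈ 1.68.

1.68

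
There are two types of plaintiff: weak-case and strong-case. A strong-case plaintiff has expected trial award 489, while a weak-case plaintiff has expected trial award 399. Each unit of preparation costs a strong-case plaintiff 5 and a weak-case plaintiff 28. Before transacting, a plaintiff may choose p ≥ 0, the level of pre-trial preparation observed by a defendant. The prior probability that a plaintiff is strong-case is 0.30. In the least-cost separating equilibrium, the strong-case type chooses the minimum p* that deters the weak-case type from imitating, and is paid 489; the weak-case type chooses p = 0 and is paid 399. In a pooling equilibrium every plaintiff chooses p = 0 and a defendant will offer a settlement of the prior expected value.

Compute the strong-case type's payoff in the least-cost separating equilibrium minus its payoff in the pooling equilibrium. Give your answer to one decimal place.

46.9

Least-cost separating signal: p* solves 399 = 489 − 28·p*, so p* = (489 − 399)/28 ≈ 3.2143.
Strong-case type's separating payoff: 489 − 5 × p* = 489 − 5 × (489 − 399)/28 = 489 − 450/28 ≈ 472.929.
Pooling payoff: 0.30 × 489 + 0.70 × 399 = 426.
Difference: 472.929 − 426 = 46.929, i.e. 46.9 to one decimal place.
The strong-case type prefers to separate.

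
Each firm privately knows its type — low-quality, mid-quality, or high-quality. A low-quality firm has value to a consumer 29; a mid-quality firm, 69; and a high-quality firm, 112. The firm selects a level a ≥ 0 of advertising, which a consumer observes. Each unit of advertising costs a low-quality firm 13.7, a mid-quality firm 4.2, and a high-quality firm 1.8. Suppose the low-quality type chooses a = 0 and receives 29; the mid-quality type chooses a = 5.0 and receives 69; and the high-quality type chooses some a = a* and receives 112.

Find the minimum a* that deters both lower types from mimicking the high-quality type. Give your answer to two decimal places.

15.24

Low-quality type (on-path payoff 29) won't mimic when 29 ≥ 112 − 13.7·a*, i.e. a* ≥ 6.06.
Mid-quality type (on-path payoff 69 − 4.2×5.0 = 48) won't mimic when 48 ≥ 112 − 4.2·a*, i.e. a* ≥ 15.24.
Both must hold, so a* = max(6.06, 15.24) = 15.24. The mid-quality type's constraint binds.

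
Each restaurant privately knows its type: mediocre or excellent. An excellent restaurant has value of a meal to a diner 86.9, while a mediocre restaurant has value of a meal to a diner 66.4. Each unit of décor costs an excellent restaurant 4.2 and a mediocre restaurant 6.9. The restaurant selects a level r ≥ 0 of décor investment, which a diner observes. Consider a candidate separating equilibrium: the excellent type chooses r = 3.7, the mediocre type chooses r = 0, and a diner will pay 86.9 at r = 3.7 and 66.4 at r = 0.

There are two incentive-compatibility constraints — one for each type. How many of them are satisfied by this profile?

2

Excellent type: signal → 86.9 − 4.2 × 3.7 = 71.36; deviate to 0 → 66.4. IC holds (71.36 ≥ 66.4).
Mediocre type: stay at 0 → 66.4; mimic → 86.9 − 6.9 × 3.7 = 61.37. IC holds (66.4 ≥ 61.37).
2 of 2 constraints hold, so this is a separating equilibrium.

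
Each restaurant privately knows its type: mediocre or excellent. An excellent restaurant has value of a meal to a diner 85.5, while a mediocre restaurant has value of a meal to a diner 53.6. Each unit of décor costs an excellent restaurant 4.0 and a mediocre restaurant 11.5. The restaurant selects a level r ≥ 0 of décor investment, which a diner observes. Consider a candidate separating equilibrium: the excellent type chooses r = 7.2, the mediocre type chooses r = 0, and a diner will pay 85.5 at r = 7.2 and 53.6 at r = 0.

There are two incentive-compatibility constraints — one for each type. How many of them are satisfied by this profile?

Mediocre type: stay at 0 → 53.6; mimic → 85.5 − 11.5 × 7.2 = 2.7. IC holds (53.6 ≥ 2.7).
Excellent type: signal → 85.5 − 4.0 × 7.2 = 56.7; deviate to 0 → 53.6. IC holds (56.7 ≥ 53.6).
2 of 2 constraints hold, so this is a separating equilibrium.

2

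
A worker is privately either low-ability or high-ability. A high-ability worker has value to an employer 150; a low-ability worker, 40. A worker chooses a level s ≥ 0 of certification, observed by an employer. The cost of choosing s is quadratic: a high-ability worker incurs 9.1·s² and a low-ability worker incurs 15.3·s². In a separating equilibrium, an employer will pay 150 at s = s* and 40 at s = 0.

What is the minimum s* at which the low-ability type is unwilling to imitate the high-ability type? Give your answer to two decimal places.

The low-ability type at s = 0 receives 40; imitating at s* yields 150 − 15.3·s*².
Indifference: 40 = 150 − 15.3·s*², so s*² = (150 − 40) / 15.3 ≈ 7.1895.
s* = √7.1895 ≈ 2.68.

2.68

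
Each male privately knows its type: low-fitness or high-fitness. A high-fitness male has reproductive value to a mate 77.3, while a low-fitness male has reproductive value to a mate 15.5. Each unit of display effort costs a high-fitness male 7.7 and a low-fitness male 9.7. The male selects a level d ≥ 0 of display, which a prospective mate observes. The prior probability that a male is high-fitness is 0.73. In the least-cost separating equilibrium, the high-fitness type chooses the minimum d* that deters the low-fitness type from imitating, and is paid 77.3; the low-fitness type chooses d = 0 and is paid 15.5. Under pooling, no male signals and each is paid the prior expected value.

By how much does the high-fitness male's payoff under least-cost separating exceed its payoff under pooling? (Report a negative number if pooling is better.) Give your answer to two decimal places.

Least-cost separating signal: d* solves 15.5 = 77.3 − 9.7·d*, so d* = (77.3 − 15.5)/9.7 ≈ 6.3711.
High-fitness type's separating payoff: 77.3 − 7.7 × d* = 77.3 − 7.7 × (77.3 − 15.5)/9.7 = 77.3 − 475.86/9.7 ≈ 28.2423.
Pooling payoff: 0.73 × 77.3 + 0.27 × 15.5 = 60.614.
Difference: 28.2423 − 60.614 = -32.3717, i.e. -32.37 to two decimal places.
The high-fitness type would prefer the pooling outcome.

-32.37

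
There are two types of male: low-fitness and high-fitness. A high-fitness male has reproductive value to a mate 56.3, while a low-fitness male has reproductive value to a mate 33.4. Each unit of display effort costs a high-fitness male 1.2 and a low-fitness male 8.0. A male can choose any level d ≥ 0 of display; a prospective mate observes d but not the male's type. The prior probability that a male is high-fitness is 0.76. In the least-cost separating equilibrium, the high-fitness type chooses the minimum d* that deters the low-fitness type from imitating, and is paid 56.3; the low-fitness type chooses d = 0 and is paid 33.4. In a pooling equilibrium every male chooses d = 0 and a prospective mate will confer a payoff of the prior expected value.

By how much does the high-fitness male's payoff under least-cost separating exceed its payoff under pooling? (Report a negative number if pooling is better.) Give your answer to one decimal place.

Least-cost separating signal: d* solves 33.4 = 56.3 − 8.0·d*, so d* = (56.3 − 33.4)/8.0 = 2.8625.
High-fitness type's separating payoff: 56.3 − 1.2 × d* = 56.3 − 1.2 × (56.3 − 33.4)/8.0 = 56.3 − 27.48/8.0 = 52.865.
Pooling payoff: 0.76 × 56.3 + 0.24 × 33.4 = 50.804.
Difference: 52.865 − 50.804 = 2.061, i.e. 2.1 to one decimal place.
The high-fitness type prefers to separate.

2.1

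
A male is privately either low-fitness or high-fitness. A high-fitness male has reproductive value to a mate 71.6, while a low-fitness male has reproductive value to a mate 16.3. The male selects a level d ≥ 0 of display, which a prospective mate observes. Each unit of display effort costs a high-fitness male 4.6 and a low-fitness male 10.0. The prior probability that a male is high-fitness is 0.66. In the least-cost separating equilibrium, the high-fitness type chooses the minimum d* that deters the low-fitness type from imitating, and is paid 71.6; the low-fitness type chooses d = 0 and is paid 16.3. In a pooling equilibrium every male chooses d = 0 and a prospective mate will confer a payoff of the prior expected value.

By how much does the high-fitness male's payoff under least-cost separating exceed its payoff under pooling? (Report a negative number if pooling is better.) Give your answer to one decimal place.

Least-cost separating signal: d* solves 16.3 = 71.6 − 10.0·d*, so d* = (71.6 − 16.3)/10.0 = 5.53.
High-fitness type's separating payoff: 71.6 − 4.6 × d* = 71.6 − 4.6 × (71.6 − 16.3)/10.0 = 71.6 − 254.38/10.0 = 46.162.
Pooling payoff: 0.66 × 71.6 + 0.34 × 16.3 = 52.798.
Difference: 46.162 − 52.798 = -6.636, i.e. -6.6 to one decimal place.
The high-fitness type would prefer the pooling outcome.

-6.6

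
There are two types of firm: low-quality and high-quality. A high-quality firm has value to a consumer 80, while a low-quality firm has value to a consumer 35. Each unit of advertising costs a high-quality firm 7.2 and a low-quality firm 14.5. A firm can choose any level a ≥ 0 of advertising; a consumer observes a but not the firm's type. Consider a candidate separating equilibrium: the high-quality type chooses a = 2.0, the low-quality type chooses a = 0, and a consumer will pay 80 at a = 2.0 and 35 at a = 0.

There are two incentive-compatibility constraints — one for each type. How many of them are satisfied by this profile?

1

Low-quality type: stay at 0 → 35; mimic → 80 − 14.5 × 2.0 = 51. IC fails (35 < 51).
High-quality type: signal → 80 − 7.2 × 2.0 = 65.6; deviate to 0 → 35. IC holds (65.6 ≥ 35).
1 of 2 constraints hold, so this profile is not an equilibrium.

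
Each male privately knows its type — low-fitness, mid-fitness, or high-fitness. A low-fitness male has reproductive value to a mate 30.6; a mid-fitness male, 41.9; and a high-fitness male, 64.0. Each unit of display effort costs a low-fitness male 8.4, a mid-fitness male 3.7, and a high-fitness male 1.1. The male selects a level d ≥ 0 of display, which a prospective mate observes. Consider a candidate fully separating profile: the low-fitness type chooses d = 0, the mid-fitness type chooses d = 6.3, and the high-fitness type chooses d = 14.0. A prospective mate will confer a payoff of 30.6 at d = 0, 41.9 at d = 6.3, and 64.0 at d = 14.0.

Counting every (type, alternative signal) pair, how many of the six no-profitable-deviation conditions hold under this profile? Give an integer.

Low-fitness (own payoff 30.6): to d=6.3 gives 41.9 − 8.4×6.3 = -11.02 → no gain ✓; to d=14.0 gives 64.0 − 8.4×14.0 = -53.6 → no gain ✓.
Mid-fitness (own payoff 41.9 − 3.7×6.3 = 18.59): to d=0 gives 30.6 → profitable ✗; to d=14.0 gives 64.0 − 3.7×14.0 = 12.2 → no gain ✓.
High-fitness (own payoff 64.0 − 1.1×14.0 = 48.6): to d=0 gives 30.6 → no gain ✓; to d=6.3 gives 41.9 − 1.1×6.3 = 34.97 → no gain ✓.
5 of the 6 constraints hold; not an equilibrium.

5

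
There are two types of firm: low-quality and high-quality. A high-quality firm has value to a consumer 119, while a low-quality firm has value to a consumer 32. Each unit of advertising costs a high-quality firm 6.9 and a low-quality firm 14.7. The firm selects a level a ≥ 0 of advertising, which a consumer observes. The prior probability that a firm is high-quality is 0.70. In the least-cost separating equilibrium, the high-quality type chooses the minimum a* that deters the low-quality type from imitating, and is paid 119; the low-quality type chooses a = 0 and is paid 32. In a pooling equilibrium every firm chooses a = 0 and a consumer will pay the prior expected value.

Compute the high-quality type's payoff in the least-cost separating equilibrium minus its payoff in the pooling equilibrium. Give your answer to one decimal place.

-14.7

Least-cost separating signal: a* solves 32 = 119 − 14.7·a*, so a* = (119 − 32)/14.7 ≈ 5.9184.
High-quality type's separating payoff: 119 − 6.9 × a* = 119 − 6.9 × (119 − 32)/14.7 = 119 − 600.3/14.7 ≈ 78.163.
Pooling payoff: 0.70 × 119 + 0.30 × 32 = 92.9.
Difference: 78.163 − 92.9 = -14.737, i.e. -14.7 to one decimal place.
The high-quality type would prefer the pooling outcome.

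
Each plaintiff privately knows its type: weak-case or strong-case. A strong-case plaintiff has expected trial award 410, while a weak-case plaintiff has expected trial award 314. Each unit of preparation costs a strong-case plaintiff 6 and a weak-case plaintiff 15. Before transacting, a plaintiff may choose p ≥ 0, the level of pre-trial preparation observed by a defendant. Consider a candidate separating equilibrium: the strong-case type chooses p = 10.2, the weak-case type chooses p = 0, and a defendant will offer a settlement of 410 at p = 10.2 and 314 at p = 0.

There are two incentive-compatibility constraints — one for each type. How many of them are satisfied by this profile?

2

Strong-case type: signal → 410 − 6 × 10.2 = 348.8; deviate to 0 → 314. IC holds (348.8 ≥ 314).
Weak-case type: stay at 0 → 314; mimic → 410 − 15 × 10.2 = 257. IC holds (314 ≥ 257).
2 of 2 constraints hold, so this is a separating equilibrium.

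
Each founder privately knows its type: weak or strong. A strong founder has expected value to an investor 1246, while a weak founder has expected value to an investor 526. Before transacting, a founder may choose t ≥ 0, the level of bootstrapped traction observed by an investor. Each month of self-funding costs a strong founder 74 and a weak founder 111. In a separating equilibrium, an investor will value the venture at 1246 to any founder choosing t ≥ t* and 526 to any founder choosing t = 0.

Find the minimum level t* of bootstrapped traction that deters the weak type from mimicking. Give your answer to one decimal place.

6.5

A weak founder choosing t = 0 receives 526.
Imitating at t* instead would pay 1246 at cost 111·t*, netting 1246 − 111·t*.
Indifference: 526 = 1246 − 111·t*, so t* = (1246 − 526) / 111 ≈ 6.5.
This is the weak type's binding incentive-compatibility constraint; any t ≥ 6.5 sustains separation on that side.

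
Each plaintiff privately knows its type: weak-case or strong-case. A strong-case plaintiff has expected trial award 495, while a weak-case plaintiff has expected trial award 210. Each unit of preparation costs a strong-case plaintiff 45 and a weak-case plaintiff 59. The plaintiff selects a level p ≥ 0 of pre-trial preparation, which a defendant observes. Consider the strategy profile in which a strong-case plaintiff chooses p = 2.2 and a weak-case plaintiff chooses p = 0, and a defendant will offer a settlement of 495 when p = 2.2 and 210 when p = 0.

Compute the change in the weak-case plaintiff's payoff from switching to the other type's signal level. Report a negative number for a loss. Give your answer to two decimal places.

Playing p = 0 the weak-case plaintiff receives 210.
Deviating to p = 2.2 brings payment 495 at cost 59 × 2.2 = 129.8, netting 365.2.
Gain from deviating: 365.2 − 210 = 155.20.
The gain is positive, so the weak-case type's incentive-compatibility constraint is violated — this profile is not a separating equilibrium.

155.20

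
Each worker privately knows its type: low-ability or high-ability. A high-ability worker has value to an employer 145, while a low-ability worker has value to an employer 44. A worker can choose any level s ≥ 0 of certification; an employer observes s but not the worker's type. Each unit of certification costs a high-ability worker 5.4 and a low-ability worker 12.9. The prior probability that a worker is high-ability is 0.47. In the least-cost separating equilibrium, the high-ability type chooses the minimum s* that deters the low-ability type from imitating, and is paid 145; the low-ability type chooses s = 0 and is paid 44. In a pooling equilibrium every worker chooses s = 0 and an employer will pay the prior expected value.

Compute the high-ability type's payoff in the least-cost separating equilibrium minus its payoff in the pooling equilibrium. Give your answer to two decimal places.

11.25

Least-cost separating signal: s* solves 44 = 145 − 12.9·s*, so s* = (145 − 44)/12.9 ≈ 7.8295.
High-ability type's separating payoff: 145 − 5.4 × s* = 145 − 5.4 × (145 − 44)/12.9 = 145 − 545.4/12.9 ≈ 102.7209.
Pooling payoff: 0.47 × 145 + 0.53 × 44 = 91.47.
Difference: 102.7209 − 91.47 = 11.2509, i.e. 11.25 to two decimal places.
The high-ability type prefers to separate.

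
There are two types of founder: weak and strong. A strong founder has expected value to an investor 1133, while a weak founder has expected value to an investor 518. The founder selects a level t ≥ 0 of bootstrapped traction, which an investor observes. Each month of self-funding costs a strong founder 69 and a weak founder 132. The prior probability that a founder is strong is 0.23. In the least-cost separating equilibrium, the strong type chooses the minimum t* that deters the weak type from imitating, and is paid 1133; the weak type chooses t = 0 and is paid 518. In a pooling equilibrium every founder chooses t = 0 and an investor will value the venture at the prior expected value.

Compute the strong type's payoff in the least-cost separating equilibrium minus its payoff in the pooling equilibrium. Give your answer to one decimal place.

152.1

Least-cost separating signal: t* solves 518 = 1133 − 132·t*, so t* = (1133 − 518)/132 ≈ 4.6591.
Strong type's separating payoff: 1133 − 69 × t* = 1133 − 69 × (1133 − 518)/132 = 1133 − 42435/132 ≈ 811.523.
Pooling payoff: 0.23 × 1133 + 0.77 × 518 = 659.45.
Difference: 811.523 − 659.45 = 152.073, i.e. 152.1 to one decimal place.
The strong type prefers to separate.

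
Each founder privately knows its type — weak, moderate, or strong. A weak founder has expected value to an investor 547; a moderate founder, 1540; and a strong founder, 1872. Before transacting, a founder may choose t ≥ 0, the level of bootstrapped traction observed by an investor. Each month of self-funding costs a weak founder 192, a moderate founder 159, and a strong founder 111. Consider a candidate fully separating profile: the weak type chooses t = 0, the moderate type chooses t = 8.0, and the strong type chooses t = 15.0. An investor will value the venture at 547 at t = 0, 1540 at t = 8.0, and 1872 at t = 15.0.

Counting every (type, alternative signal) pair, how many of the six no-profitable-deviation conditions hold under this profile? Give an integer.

3

Weak (own payoff 547): to t=8.0 gives 1540 − 192×8.0 = 4 → no gain ✓; to t=15.0 gives 1872 − 192×15.0 = -1008 → no gain ✓.
Strong (own payoff 1872 − 111×15.0 = 207): to t=0 gives 547 → profitable ✗; to t=8.0 gives 1540 − 111×8.0 = 652 → profitable ✗.
Moderate (own payoff 1540 − 159×8.0 = 268): to t=0 gives 547 → profitable ✗; to t=15.0 gives 1872 − 159×15.0 = -513 → no gain ✓.
3 of the 6 constraints hold; not an equilibrium.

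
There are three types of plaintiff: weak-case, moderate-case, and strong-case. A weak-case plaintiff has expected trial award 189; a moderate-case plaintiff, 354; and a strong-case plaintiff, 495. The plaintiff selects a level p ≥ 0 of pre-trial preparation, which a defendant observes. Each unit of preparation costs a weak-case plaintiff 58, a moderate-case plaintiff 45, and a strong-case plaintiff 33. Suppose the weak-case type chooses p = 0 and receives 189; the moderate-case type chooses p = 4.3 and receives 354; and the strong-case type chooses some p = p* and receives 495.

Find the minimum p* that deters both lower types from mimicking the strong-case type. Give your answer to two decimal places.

Weak-case type (on-path payoff 189) won't mimic when 189 ≥ 495 − 58·p*, i.e. p* ≥ 5.28.
Moderate-case type (on-path payoff 354 − 45×4.3 = 160.5) won't mimic when 160.5 ≥ 495 − 45·p*, i.e. p* ≥ 7.43.
Both must hold, so p* = max(5.28, 7.43) = 7.43. The moderate-case type's constraint binds.

7.43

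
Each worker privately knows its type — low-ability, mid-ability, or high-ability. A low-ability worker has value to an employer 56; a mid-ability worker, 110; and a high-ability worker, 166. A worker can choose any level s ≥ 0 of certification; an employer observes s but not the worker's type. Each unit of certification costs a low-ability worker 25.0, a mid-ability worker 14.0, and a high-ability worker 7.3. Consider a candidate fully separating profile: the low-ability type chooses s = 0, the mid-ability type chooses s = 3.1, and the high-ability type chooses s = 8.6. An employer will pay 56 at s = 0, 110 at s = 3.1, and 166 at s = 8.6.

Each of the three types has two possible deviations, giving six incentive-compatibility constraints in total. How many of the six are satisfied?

High-ability (own payoff 166 − 7.3×8.6 = 103.22): to s=0 gives 56 → no gain ✓; to s=3.1 gives 110 − 7.3×3.1 = 87.37 → no gain ✓.
Mid-ability (own payoff 110 − 14.0×3.1 = 66.6): to s=0 gives 56 → no gain ✓; to s=8.6 gives 166 − 14.0×8.6 = 45.6 → no gain ✓.
Low-ability (own payoff 56): to s=3.1 gives 110 − 25.0×3.1 = 32.5 → no gain ✓; to s=8.6 gives 166 − 25.0×8.6 = -49 → no gain ✓.
6 of the 6 constraints hold; this profile is a separating equilibrium.

6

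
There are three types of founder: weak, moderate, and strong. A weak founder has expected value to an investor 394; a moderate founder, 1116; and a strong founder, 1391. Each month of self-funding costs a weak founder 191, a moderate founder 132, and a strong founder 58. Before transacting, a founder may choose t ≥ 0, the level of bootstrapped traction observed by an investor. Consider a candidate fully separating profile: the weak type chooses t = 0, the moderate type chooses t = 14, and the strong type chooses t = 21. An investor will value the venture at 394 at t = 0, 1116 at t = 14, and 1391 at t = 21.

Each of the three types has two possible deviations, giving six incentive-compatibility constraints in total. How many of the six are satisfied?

3

Strong (own payoff 1391 − 58×21 = 173): to t=0 gives 394 → profitable ✗; to t=14 gives 1116 − 58×14 = 304 → profitable ✗.
Moderate (own payoff 1116 − 132×14 = -732): to t=0 gives 394 → profitable ✗; to t=21 gives 1391 − 132×21 = -1381 → no gain ✓.
Weak (own payoff 394): to t=14 gives 1116 − 191×14 = -1558 → no gain ✓; to t=21 gives 1391 − 191×21 = -2620 → no gain ✓.
3 of the 6 constraints hold; not an equilibrium.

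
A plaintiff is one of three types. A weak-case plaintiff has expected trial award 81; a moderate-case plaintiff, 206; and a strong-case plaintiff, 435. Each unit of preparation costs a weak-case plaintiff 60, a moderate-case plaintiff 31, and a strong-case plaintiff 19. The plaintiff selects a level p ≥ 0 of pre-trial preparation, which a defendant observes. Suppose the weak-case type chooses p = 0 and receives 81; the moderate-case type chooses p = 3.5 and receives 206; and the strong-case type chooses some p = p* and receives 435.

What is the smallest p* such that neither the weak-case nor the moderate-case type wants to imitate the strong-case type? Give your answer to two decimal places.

10.89

Moderate-case type (on-path payoff 206 − 31×3.5 = 97.5) won't mimic when 97.5 ≥ 435 − 31·p*, i.e. p* ≥ 10.89.
Weak-case type (on-path payoff 81) won't mimic when 81 ≥ 435 − 60·p*, i.e. p* ≥ 5.90.
Both must hold, so p* = max(5.90, 10.89) = 10.89. The moderate-case type's constraint binds.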